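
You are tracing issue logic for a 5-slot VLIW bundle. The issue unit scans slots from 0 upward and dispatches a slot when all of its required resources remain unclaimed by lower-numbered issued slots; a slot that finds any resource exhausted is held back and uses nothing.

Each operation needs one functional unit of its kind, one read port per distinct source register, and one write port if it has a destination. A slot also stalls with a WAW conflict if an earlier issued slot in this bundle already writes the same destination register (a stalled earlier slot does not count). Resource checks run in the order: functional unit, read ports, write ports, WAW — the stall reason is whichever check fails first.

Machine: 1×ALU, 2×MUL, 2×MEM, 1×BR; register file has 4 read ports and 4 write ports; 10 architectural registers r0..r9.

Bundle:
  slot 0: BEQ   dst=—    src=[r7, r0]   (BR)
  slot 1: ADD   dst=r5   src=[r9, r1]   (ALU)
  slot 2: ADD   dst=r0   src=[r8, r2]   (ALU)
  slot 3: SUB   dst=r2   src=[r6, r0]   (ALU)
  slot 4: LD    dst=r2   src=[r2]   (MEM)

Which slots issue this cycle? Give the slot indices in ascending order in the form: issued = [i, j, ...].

(0) want 1×BR +2rd +0wr — yes → AL1|MU2|ME2|BR0|rd2|wr4
(1) want 1×ALU +2rd +1wr — yes → AL0|MU2|ME2|BR0|rd0|wr3
(2) want 1×ALU +2rd +1wr — FU → AL0|MU2|ME2|BR0|rd0|wr3
(3) want 1×ALU +2rd +1wr — FU → AL0|MU2|ME2|BR0|rd0|wr3
(4) want 1×MEM +1rd +1wr — RD_PORT → AL0|MU2|ME2|BR0|rd0|wr3

issued = [0, 1]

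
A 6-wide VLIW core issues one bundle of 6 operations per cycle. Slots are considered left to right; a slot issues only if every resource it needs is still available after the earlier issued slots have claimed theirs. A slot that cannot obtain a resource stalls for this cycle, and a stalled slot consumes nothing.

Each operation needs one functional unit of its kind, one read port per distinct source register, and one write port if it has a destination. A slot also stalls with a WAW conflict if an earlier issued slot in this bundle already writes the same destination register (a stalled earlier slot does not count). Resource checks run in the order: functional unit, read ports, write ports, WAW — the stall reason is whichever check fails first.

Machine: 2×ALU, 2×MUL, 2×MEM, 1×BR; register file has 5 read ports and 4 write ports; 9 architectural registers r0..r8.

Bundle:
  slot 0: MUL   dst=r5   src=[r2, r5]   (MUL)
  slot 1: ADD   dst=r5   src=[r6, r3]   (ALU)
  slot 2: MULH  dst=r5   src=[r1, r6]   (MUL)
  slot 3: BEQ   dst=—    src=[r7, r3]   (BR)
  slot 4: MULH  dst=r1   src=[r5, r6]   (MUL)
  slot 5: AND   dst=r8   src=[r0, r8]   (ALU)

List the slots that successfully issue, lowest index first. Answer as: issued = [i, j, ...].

issued = [0, 3]

slot 0 (MUL): ISSUE — free A2,Mu1,Ld2,B1 rp3 wp3
slot 1 (ALU): stall WAW — free A2,Mu1,Ld2,B1 rp3 wp3
slot 2 (MUL): stall WAW — free A2,Mu1,Ld2,B1 rp3 wp3
slot 3 (BR): ISSUE — free A2,Mu1,Ld2,B0 rp1 wp3
slot 4 (MUL): stall RD_PORT — free A2,Mu1,Ld2,B0 rp1 wp3
slot 5 (ALU): stall RD_PORT — free A2,Mu1,Ld2,B0 rp1 wp3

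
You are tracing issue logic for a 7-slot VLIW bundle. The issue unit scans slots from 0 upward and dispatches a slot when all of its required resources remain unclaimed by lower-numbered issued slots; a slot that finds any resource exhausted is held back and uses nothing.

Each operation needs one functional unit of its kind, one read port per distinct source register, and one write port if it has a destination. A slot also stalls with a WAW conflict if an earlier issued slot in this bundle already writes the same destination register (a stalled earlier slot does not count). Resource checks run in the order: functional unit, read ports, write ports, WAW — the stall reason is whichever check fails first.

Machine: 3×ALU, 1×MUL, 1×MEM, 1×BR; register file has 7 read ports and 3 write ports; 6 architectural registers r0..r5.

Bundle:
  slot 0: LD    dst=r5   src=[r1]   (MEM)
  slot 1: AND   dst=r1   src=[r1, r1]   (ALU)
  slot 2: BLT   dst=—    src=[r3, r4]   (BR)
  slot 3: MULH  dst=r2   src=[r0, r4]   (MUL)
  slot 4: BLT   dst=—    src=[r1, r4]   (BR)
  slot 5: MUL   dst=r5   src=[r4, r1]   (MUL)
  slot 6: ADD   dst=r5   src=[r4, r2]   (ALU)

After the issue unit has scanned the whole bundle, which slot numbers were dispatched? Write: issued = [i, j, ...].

issued = [0, 1, 2, 3]

#0 MEM src=r1 dispatched  <A:3 Mu:1 Ld:0 B:1 rd:6 wr:2>
#1 ALU src=r1,r1 dispatched  <A:2 Mu:1 Ld:0 B:1 rd:5 wr:1>
#2 BR src=r3,r4 dispatched  <A:2 Mu:1 Ld:0 B:0 rd:3 wr:1>
#3 MUL src=r0,r4 dispatched  <A:2 Mu:0 Ld:0 B:0 rd:1 wr:0>
#4 BR src=r1,r4 held:FU  <A:2 Mu:0 Ld:0 B:0 rd:1 wr:0>
#5 MUL src=r4,r1 held:FU  <A:2 Mu:0 Ld:0 B:0 rd:1 wr:0>
#6 ALU src=r4,r2 held:RD_PORT  <A:2 Mu:0 Ld:0 B:0 rd:1 wr:0>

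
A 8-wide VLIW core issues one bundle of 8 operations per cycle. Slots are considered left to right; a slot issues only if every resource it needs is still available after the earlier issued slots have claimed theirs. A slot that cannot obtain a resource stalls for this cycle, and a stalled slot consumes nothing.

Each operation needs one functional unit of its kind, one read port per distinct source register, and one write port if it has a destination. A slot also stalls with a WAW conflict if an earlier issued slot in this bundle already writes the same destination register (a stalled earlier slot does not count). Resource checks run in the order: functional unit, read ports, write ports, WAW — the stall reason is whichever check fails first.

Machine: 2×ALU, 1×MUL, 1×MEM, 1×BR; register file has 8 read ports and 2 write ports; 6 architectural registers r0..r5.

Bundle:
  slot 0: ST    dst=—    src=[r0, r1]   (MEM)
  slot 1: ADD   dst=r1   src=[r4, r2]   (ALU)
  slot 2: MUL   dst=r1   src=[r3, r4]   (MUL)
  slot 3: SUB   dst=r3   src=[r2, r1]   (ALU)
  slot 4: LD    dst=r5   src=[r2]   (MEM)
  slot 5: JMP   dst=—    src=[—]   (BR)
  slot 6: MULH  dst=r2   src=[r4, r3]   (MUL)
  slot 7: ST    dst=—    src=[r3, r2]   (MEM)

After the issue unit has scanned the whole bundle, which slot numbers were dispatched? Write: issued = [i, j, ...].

[0] MEM needs rd=2 wr=0: ok; after: ALU=2 MUL=1 MEM=0 BR=1, R=6, W=2
[1] ALU needs rd=2 wr=1: ok; after: ALU=1 MUL=1 MEM=0 BR=1, R=4, W=1
[2] MUL needs rd=2 wr=1: WAW; after: ALU=1 MUL=1 MEM=0 BR=1, R=4, W=1
[3] ALU needs rd=2 wr=1: ok; after: ALU=0 MUL=1 MEM=0 BR=1, R=2, W=0
[4] MEM needs rd=1 wr=1: FU; after: ALU=0 MUL=1 MEM=0 BR=1, R=2, W=0
[5] BR needs rd=0 wr=0: ok; after: ALU=0 MUL=1 MEM=0 BR=0, R=2, W=0
[6] MUL needs rd=2 wr=1: WR_PORT; after: ALU=0 MUL=1 MEM=0 BR=0, R=2, W=0
[7] MEM needs rd=2 wr=0: FU; after: ALU=0 MUL=1 MEM=0 BR=0, R=2, W=0

issued = [0, 1, 3, 5]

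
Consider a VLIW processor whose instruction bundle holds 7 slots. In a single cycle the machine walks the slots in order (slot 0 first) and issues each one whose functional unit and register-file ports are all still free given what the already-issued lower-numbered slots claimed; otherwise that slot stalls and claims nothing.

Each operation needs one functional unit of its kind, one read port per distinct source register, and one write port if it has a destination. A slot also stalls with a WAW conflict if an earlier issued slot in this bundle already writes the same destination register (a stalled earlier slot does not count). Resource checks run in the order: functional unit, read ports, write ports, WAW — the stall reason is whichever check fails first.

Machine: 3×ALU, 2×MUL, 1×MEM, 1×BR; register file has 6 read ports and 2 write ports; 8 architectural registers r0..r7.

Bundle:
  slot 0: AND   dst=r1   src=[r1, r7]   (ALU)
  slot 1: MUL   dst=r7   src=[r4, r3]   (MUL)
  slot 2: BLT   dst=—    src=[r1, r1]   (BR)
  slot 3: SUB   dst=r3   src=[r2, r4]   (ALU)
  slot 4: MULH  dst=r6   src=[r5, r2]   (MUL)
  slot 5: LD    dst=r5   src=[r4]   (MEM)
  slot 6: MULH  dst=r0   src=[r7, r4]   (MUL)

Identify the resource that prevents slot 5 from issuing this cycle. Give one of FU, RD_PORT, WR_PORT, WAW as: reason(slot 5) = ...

reason(slot 5) = WR_PORT

(0) want 1×ALU +2rd +1wr — yes → AL2|MU2|ME1|BR1|rd4|wr1
(1) want 1×MUL +2rd +1wr — yes → AL2|MU1|ME1|BR1|rd2|wr0
(2) want 1×BR +1rd +0wr — yes → AL2|MU1|ME1|BR0|rd1|wr0
(3) want 1×ALU +2rd +1wr — RD_PORT → AL2|MU1|ME1|BR0|rd1|wr0
(4) want 1×MUL +2rd +1wr — RD_PORT → AL2|MU1|ME1|BR0|rd1|wr0
(5) want 1×MEM +1rd +1wr — WR_PORT → AL2|MU1|ME1|BR0|rd1|wr0
(6) want 1×MUL +2rd +1wr — RD_PORT → AL2|MU1|ME1|BR0|rd1|wr0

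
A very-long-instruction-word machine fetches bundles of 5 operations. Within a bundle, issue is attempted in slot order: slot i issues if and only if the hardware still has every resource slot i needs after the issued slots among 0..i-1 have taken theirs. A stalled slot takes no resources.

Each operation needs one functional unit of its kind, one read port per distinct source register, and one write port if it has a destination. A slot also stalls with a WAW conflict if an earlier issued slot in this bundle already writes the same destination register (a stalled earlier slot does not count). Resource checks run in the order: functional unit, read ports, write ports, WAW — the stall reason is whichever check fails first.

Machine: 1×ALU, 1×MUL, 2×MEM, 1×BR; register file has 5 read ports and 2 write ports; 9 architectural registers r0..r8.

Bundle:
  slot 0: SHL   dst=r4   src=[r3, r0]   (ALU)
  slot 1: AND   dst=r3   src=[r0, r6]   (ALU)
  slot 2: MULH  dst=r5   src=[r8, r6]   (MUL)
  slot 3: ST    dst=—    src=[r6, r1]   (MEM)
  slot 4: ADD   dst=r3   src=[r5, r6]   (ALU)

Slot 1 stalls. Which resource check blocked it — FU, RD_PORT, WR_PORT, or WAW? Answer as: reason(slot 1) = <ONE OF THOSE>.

  0. ALU→r4 ⇒ go  {0A/1Mu/2Ld/1B | 3r 1w}
  1. ALU→r3 ⇒ no(FU)  {0A/1Mu/2Ld/1B | 3r 1w}
  2. MUL→r5 ⇒ go  {0A/0Mu/2Ld/1B | 1r 0w}
  3. MEM ⇒ no(RD_PORT)  {0A/0Mu/2Ld/1B | 1r 0w}
  4. ALU→r3 ⇒ no(FU)  {0A/0Mu/2Ld/1B | 1r 0w}

reason(slot 1) = FU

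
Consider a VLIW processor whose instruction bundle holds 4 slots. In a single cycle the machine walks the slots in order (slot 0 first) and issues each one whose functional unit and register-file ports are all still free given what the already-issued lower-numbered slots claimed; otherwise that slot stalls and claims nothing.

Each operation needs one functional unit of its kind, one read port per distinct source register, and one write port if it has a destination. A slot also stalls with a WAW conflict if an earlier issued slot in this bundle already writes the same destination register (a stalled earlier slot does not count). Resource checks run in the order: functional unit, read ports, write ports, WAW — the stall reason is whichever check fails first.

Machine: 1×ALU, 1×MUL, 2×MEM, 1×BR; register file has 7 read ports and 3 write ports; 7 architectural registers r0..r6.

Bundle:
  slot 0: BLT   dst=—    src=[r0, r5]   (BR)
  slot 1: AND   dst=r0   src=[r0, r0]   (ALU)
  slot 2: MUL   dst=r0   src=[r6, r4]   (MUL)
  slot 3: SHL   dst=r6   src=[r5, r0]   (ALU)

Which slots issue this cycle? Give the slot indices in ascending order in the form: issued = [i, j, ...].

(0) want 1×BR +2rd +0wr — yes → AL1|MU1|ME2|BR0|rd5|wr3
(1) want 1×ALU +1rd +1wr — yes → AL0|MU1|ME2|BR0|rd4|wr2
(2) want 1×MUL +2rd +1wr — WAW → AL0|MU1|ME2|BR0|rd4|wr2
(3) want 1×ALU +2rd +1wr — FU → AL0|MU1|ME2|BR0|rd4|wr2

issued = [0, 1]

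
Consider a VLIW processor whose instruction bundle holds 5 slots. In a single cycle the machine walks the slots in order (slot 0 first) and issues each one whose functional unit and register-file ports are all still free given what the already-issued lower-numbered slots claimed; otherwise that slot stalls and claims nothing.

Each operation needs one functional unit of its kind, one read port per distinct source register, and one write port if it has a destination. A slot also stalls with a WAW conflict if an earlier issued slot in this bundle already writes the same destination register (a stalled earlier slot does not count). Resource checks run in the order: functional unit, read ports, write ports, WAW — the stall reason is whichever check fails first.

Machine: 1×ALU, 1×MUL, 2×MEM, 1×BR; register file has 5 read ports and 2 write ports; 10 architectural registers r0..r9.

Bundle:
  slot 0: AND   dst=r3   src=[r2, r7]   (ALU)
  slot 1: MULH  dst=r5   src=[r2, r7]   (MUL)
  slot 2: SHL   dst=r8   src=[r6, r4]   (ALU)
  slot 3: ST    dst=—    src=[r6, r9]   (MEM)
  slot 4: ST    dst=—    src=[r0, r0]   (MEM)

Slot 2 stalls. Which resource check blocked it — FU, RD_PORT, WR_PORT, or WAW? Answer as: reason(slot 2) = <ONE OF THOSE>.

[0] ALU needs rd=2 wr=1: ok; after: ALU=0 MUL=1 MEM=2 BR=1, R=3, W=1
[1] MUL needs rd=2 wr=1: ok; after: ALU=0 MUL=0 MEM=2 BR=1, R=1, W=0
[2] ALU needs rd=2 wr=1: FU; after: ALU=0 MUL=0 MEM=2 BR=1, R=1, W=0
[3] MEM needs rd=2 wr=0: RD_PORT; after: ALU=0 MUL=0 MEM=2 BR=1, R=1, W=0
[4] MEM needs rd=1 wr=0: ok; after: ALU=0 MUL=0 MEM=1 BR=1, R=0, W=0

reason(slot 2) = FU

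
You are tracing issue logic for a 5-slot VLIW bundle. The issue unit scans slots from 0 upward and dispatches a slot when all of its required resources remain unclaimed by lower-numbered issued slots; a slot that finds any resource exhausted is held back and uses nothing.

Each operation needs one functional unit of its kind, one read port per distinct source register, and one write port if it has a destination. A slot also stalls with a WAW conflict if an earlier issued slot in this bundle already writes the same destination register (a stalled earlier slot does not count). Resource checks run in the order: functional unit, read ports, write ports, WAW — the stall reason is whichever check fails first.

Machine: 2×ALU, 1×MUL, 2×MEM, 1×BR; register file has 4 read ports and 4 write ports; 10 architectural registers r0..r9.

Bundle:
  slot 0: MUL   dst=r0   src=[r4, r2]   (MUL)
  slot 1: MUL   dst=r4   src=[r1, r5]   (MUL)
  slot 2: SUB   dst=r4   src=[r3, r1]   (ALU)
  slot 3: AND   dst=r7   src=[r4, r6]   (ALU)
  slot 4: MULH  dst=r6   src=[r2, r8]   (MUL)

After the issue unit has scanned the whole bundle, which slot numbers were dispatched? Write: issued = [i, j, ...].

slot 0 (MUL): ISSUE — free A2,Mu0,Ld2,B1 rp2 wp3
slot 1 (MUL): stall FU — free A2,Mu0,Ld2,B1 rp2 wp3
slot 2 (ALU): ISSUE — free A1,Mu0,Ld2,B1 rp0 wp2
slot 3 (ALU): stall RD_PORT — free A1,Mu0,Ld2,B1 rp0 wp2
slot 4 (MUL): stall FU — free A1,Mu0,Ld2,B1 rp0 wp2

issued = [0, 2]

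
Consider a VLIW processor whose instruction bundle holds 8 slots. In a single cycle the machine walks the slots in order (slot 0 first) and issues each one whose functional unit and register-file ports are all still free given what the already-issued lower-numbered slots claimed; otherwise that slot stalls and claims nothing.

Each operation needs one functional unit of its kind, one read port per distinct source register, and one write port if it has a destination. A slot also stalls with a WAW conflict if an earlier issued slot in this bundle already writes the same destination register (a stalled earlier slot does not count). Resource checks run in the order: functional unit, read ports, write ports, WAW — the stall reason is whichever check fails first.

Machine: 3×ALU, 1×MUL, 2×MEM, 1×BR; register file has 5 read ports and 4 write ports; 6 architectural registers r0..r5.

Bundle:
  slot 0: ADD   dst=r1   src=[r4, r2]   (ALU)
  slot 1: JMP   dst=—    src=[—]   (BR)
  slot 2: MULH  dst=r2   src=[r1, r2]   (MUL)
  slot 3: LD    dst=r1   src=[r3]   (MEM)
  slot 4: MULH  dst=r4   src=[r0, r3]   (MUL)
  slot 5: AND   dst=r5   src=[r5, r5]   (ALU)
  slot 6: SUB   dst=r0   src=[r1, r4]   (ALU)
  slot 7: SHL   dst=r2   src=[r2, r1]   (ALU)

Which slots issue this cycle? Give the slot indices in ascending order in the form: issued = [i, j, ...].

issued = [0, 1, 2, 5]

(0) want 1×ALU +2rd +1wr — yes → AL2|MU1|ME2|BR1|rd3|wr3
(1) want 1×BR +0rd +0wr — yes → AL2|MU1|ME2|BR0|rd3|wr3
(2) want 1×MUL +2rd +1wr — yes → AL2|MU0|ME2|BR0|rd1|wr2
(3) want 1×MEM +1rd +1wr — WAW → AL2|MU0|ME2|BR0|rd1|wr2
(4) want 1×MUL +2rd +1wr — FU → AL2|MU0|ME2|BR0|rd1|wr2
(5) want 1×ALU +1rd +1wr — yes → AL1|MU0|ME2|BR0|rd0|wr1
(6) want 1×ALU +2rd +1wr — RD_PORT → AL1|MU0|ME2|BR0|rd0|wr1
(7) want 1×ALU +2rd +1wr — RD_PORT → AL1|MU0|ME2|BR0|rd0|wr1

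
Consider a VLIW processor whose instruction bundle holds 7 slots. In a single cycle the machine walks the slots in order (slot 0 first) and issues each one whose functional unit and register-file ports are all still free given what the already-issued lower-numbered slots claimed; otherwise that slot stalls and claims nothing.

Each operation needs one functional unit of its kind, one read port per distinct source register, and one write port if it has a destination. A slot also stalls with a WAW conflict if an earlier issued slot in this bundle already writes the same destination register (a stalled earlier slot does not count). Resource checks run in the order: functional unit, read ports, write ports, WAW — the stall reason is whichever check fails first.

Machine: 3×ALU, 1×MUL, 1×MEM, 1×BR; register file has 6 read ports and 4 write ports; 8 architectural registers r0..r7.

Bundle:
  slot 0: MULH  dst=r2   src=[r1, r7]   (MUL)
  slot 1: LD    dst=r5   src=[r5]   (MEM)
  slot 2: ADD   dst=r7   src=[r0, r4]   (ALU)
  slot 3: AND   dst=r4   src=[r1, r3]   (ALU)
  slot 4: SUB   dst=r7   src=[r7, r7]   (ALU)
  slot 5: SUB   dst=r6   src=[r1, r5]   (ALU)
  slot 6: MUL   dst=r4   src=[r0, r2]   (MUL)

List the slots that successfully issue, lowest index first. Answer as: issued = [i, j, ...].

(0) want 1×MUL +2rd +1wr — yes → AL3|MU0|ME1|BR1|rd4|wr3
(1) want 1×MEM +1rd +1wr — yes → AL3|MU0|ME0|BR1|rd3|wr2
(2) want 1×ALU +2rd +1wr — yes → AL2|MU0|ME0|BR1|rd1|wr1
(3) want 1×ALU +2rd +1wr — RD_PORT → AL2|MU0|ME0|BR1|rd1|wr1
(4) want 1×ALU +1rd +1wr — WAW → AL2|MU0|ME0|BR1|rd1|wr1
(5) want 1×ALU +2rd +1wr — RD_PORT → AL2|MU0|ME0|BR1|rd1|wr1
(6) want 1×MUL +2rd +1wr — FU → AL2|MU0|ME0|BR1|rd1|wr1

issued = [0, 1, 2]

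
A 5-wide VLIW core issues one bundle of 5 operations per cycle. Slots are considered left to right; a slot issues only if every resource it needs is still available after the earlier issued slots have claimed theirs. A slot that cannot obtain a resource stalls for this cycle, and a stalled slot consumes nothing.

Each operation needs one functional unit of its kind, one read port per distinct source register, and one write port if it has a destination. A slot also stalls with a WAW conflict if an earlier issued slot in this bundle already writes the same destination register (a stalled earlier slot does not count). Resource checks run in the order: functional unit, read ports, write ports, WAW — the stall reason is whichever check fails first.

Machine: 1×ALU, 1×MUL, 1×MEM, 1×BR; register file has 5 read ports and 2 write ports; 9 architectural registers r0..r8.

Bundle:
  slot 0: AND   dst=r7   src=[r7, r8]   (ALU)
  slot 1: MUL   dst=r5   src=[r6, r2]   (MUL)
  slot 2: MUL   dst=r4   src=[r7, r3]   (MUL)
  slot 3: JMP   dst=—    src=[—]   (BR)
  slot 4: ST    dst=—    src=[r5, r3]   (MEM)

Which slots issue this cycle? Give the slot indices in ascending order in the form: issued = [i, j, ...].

#0 ALU src=r7,r8 dispatched  <A:0 Mu:1 Ld:1 B:1 rd:3 wr:1>
#1 MUL src=r6,r2 dispatched  <A:0 Mu:0 Ld:1 B:1 rd:1 wr:0>
#2 MUL src=r7,r3 held:FU  <A:0 Mu:0 Ld:1 B:1 rd:1 wr:0>
#3 BR src=- dispatched  <A:0 Mu:0 Ld:1 B:0 rd:1 wr:0>
#4 MEM src=r5,r3 held:RD_PORT  <A:0 Mu:0 Ld:1 B:0 rd:1 wr:0>

issued = [0, 1, 3]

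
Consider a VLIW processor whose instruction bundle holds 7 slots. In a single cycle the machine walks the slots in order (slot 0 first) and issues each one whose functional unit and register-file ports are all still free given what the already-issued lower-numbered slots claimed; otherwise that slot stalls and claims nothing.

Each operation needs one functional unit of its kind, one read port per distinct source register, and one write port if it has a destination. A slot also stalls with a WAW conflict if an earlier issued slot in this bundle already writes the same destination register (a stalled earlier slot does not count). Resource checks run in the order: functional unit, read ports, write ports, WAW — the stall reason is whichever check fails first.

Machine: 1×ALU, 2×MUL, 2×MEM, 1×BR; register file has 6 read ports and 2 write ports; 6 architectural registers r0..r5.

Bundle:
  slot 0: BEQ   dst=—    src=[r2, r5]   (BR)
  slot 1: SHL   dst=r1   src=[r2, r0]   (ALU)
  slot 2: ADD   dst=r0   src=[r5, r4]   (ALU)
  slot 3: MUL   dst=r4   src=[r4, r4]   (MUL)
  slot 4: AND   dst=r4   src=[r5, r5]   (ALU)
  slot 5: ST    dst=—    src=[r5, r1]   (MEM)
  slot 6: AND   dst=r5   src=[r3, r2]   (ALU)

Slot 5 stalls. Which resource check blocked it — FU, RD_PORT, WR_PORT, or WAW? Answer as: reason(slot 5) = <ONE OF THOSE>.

reason(slot 5) = RD_PORT

(0) want 1×BR +2rd +0wr — yes → AL1|MU2|ME2|BR0|rd4|wr2
(1) want 1×ALU +2rd +1wr — yes → AL0|MU2|ME2|BR0|rd2|wr1
(2) want 1×ALU +2rd +1wr — FU → AL0|MU2|ME2|BR0|rd2|wr1
(3) want 1×MUL +1rd +1wr — yes → AL0|MU1|ME2|BR0|rd1|wr0
(4) want 1×ALU +1rd +1wr — FU → AL0|MU1|ME2|BR0|rd1|wr0
(5) want 1×MEM +2rd +0wr — RD_PORT → AL0|MU1|ME2|BR0|rd1|wr0
(6) want 1×ALU +2rd +1wr — FU → AL0|MU1|ME2|BR0|rd1|wr0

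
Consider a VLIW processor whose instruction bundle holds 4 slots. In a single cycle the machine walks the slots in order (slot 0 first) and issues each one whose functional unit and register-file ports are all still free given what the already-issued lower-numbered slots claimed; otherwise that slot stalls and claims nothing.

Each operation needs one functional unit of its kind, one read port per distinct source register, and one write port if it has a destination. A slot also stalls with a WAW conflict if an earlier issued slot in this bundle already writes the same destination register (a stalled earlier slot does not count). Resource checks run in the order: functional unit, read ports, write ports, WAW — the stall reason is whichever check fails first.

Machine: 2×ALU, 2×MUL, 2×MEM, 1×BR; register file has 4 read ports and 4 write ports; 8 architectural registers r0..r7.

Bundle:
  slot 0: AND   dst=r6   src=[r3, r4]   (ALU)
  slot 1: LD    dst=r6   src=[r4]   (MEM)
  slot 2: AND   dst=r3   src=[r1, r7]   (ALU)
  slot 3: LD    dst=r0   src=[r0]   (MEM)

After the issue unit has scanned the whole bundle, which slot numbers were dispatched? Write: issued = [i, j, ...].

issued = [0, 2]

slot 0 (ALU): ISSUE — free A1,Mu2,Ld2,B1 rp2 wp3
slot 1 (MEM): stall WAW — free A1,Mu2,Ld2,B1 rp2 wp3
slot 2 (ALU): ISSUE — free A0,Mu2,Ld2,B1 rp0 wp2
slot 3 (MEM): stall RD_PORT — free A0,Mu2,Ld2,B1 rp0 wp2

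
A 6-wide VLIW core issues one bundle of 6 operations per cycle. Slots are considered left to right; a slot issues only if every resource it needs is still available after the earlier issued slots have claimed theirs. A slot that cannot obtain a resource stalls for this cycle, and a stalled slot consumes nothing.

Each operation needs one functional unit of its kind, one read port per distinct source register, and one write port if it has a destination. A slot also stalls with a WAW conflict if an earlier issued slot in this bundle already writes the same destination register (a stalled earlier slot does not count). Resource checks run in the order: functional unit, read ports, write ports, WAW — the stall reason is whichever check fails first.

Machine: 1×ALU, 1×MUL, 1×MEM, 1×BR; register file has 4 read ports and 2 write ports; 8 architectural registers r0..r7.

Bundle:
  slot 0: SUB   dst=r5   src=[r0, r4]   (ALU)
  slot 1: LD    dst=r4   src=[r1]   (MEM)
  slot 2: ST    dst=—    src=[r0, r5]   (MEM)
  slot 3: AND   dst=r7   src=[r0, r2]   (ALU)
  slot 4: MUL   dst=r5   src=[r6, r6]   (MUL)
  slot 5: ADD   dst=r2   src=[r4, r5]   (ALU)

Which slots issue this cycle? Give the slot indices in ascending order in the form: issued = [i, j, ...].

issued = [0, 1]

slot 0 (ALU): ISSUE — free A0,Mu1,Ld1,B1 rp2 wp1
slot 1 (MEM): ISSUE — free A0,Mu1,Ld0,B1 rp1 wp0
slot 2 (MEM): stall FU — free A0,Mu1,Ld0,B1 rp1 wp0
slot 3 (ALU): stall FU — free A0,Mu1,Ld0,B1 rp1 wp0
slot 4 (MUL): stall WR_PORT — free A0,Mu1,Ld0,B1 rp1 wp0
slot 5 (ALU): stall FU — free A0,Mu1,Ld0,B1 rp1 wp0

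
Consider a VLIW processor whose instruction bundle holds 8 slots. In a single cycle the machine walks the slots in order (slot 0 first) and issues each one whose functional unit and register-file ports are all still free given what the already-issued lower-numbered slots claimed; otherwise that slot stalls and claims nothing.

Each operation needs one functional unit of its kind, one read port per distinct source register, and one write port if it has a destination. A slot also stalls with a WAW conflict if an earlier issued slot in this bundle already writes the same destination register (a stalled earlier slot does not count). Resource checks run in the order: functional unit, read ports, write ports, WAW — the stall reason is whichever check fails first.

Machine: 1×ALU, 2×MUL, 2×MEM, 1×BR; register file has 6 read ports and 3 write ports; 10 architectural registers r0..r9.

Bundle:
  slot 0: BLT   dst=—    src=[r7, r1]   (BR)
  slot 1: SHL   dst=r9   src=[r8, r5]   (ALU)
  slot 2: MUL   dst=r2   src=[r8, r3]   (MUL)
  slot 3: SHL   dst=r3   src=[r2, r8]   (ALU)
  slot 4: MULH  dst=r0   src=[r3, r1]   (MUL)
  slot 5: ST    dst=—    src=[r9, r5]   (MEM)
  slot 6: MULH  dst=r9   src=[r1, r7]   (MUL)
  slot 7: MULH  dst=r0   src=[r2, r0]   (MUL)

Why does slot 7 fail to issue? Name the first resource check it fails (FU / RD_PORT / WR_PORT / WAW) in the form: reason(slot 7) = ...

reason(slot 7) = RD_PORT

#0 BR src=r7,r1 dispatched  <A:1 Mu:2 Ld:2 B:0 rd:4 wr:3>
#1 ALU src=r8,r5 dispatched  <A:0 Mu:2 Ld:2 B:0 rd:2 wr:2>
#2 MUL src=r8,r3 dispatched  <A:0 Mu:1 Ld:2 B:0 rd:0 wr:1>
#3 ALU src=r2,r8 held:FU  <A:0 Mu:1 Ld:2 B:0 rd:0 wr:1>
#4 MUL src=r3,r1 held:RD_PORT  <A:0 Mu:1 Ld:2 B:0 rd:0 wr:1>
#5 MEM src=r9,r5 held:RD_PORT  <A:0 Mu:1 Ld:2 B:0 rd:0 wr:1>
#6 MUL src=r1,r7 held:RD_PORT  <A:0 Mu:1 Ld:2 B:0 rd:0 wr:1>
#7 MUL src=r2,r0 held:RD_PORT  <A:0 Mu:1 Ld:2 B:0 rd:0 wr:1>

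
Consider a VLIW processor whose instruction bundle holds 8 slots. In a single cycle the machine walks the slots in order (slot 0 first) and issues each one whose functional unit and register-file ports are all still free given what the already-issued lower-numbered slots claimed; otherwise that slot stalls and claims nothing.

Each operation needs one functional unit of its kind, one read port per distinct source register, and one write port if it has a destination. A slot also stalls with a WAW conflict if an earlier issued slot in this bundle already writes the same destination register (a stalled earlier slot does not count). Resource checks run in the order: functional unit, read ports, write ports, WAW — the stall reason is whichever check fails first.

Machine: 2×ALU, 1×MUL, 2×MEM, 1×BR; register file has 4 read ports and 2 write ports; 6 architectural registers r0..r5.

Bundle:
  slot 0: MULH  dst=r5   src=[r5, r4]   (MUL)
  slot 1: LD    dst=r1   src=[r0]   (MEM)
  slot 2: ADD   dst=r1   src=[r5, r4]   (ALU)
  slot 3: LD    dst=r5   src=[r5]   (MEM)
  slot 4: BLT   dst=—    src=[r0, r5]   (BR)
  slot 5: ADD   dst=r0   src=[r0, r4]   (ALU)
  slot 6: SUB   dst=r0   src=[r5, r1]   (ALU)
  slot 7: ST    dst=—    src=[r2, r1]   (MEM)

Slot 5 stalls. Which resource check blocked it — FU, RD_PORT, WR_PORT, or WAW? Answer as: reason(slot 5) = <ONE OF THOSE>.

slot 0 (MUL): ISSUE — free A2,Mu0,Ld2,B1 rp2 wp1
slot 1 (MEM): ISSUE — free A2,Mu0,Ld1,B1 rp1 wp0
slot 2 (ALU): stall RD_PORT — free A2,Mu0,Ld1,B1 rp1 wp0
slot 3 (MEM): stall WR_PORT — free A2,Mu0,Ld1,B1 rp1 wp0
slot 4 (BR): stall RD_PORT — free A2,Mu0,Ld1,B1 rp1 wp0
slot 5 (ALU): stall RD_PORT — free A2,Mu0,Ld1,B1 rp1 wp0
slot 6 (ALU): stall RD_PORT — free A2,Mu0,Ld1,B1 rp1 wp0
slot 7 (MEM): stall RD_PORT — free A2,Mu0,Ld1,B1 rp1 wp0

reason(slot 5) = RD_PORT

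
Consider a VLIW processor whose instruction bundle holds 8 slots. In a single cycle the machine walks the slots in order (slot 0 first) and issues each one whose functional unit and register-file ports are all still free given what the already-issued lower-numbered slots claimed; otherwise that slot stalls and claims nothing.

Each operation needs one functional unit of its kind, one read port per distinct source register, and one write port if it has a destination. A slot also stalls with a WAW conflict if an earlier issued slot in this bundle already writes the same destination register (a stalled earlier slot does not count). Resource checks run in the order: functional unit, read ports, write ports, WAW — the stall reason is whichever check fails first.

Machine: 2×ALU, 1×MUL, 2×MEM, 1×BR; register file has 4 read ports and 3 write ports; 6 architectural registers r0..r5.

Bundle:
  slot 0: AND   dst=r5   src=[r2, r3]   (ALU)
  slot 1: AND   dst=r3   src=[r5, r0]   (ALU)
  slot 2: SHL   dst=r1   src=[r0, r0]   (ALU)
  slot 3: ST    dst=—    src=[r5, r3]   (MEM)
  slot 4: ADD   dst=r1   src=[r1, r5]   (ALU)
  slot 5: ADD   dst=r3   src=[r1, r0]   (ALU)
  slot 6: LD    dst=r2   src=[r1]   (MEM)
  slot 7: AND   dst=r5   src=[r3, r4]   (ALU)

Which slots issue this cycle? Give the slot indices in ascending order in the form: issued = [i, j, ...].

issued = [0, 1]

slot 0 (ALU): ISSUE — free A1,Mu1,Ld2,B1 rp2 wp2
slot 1 (ALU): ISSUE — free A0,Mu1,Ld2,B1 rp0 wp1
slot 2 (ALU): stall FU — free A0,Mu1,Ld2,B1 rp0 wp1
slot 3 (MEM): stall RD_PORT — free A0,Mu1,Ld2,B1 rp0 wp1
slot 4 (ALU): stall FU — free A0,Mu1,Ld2,B1 rp0 wp1
slot 5 (ALU): stall FU — free A0,Mu1,Ld2,B1 rp0 wp1
slot 6 (MEM): stall RD_PORT — free A0,Mu1,Ld2,B1 rp0 wp1
slot 7 (ALU): stall FU — free A0,Mu1,Ld2,B1 rp0 wp1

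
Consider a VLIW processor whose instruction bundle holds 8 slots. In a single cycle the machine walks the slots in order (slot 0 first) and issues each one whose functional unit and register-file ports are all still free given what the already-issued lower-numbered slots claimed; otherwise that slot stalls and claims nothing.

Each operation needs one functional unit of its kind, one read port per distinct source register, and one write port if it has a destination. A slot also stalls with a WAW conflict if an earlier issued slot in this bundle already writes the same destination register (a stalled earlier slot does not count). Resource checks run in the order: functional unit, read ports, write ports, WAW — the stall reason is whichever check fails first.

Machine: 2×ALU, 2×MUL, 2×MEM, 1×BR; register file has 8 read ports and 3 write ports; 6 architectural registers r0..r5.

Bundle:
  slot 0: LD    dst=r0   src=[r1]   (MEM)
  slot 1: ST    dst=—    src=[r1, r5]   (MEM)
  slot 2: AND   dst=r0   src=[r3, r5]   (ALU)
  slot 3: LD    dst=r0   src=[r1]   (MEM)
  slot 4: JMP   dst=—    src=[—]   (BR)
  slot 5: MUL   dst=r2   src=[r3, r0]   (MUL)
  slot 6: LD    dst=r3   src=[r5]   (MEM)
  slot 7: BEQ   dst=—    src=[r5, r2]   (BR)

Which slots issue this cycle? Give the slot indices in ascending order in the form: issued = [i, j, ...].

(0) want 1×MEM +1rd +1wr — yes → AL2|MU2|ME1|BR1|rd7|wr2
(1) want 1×MEM +2rd +0wr — yes → AL2|MU2|ME0|BR1|rd5|wr2
(2) want 1×ALU +2rd +1wr — WAW → AL2|MU2|ME0|BR1|rd5|wr2
(3) want 1×MEM +1rd +1wr — FU → AL2|MU2|ME0|BR1|rd5|wr2
(4) want 1×BR +0rd +0wr — yes → AL2|MU2|ME0|BR0|rd5|wr2
(5) want 1×MUL +2rd +1wr — yes → AL2|MU1|ME0|BR0|rd3|wr1
(6) want 1×MEM +1rd +1wr — FU → AL2|MU1|ME0|BR0|rd3|wr1
(7) want 1×BR +2rd +0wr — FU → AL2|MU1|ME0|BR0|rd3|wr1

issued = [0, 1, 4, 5]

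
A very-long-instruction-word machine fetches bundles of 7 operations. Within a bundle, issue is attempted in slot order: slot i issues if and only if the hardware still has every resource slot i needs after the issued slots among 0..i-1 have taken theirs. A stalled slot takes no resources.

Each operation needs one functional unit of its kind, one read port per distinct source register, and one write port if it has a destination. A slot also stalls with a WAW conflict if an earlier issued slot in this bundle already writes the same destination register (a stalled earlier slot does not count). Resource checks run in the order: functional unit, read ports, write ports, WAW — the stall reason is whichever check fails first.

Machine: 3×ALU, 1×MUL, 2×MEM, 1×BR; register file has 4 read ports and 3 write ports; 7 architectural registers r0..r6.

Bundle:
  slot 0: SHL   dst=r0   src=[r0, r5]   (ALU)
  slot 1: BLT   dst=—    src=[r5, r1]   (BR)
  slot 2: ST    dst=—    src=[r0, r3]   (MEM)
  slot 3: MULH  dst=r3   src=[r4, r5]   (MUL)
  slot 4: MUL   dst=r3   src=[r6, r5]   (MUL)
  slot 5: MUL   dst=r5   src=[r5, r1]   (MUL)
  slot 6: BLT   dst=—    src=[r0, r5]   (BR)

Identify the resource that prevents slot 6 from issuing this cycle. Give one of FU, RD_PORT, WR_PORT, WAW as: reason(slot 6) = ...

  0. ALU→r0 ⇒ go  {2A/1Mu/2Ld/1B | 2r 2w}
  1. BR ⇒ go  {2A/1Mu/2Ld/0B | 0r 2w}
  2. MEM ⇒ no(RD_PORT)  {2A/1Mu/2Ld/0B | 0r 2w}
  3. MUL→r3 ⇒ no(RD_PORT)  {2A/1Mu/2Ld/0B | 0r 2w}
  4. MUL→r3 ⇒ no(RD_PORT)  {2A/1Mu/2Ld/0B | 0r 2w}
  5. MUL→r5 ⇒ no(RD_PORT)  {2A/1Mu/2Ld/0B | 0r 2w}
  6. BR ⇒ no(FU)  {2A/1Mu/2Ld/0B | 0r 2w}

reason(slot 6) = FU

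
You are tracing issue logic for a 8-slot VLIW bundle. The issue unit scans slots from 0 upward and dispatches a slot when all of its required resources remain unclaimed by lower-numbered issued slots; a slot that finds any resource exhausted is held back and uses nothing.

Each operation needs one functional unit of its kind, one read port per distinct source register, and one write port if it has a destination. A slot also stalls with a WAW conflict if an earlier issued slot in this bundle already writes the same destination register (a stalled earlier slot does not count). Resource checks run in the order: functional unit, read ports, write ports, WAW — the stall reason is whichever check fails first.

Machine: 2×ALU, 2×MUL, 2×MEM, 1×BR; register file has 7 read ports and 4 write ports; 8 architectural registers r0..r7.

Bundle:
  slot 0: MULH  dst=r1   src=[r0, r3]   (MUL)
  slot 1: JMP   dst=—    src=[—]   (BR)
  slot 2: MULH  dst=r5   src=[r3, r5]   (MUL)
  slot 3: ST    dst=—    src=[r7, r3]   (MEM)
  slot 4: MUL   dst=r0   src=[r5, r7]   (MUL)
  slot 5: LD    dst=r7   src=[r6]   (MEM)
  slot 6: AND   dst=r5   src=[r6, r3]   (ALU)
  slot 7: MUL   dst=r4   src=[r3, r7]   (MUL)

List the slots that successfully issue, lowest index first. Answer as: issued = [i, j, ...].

issued = [0, 1, 2, 3, 5]

#0 MUL src=r0,r3 dispatched  <A:2 Mu:1 Ld:2 B:1 rd:5 wr:3>
#1 BR src=- dispatched  <A:2 Mu:1 Ld:2 B:0 rd:5 wr:3>
#2 MUL src=r3,r5 dispatched  <A:2 Mu:0 Ld:2 B:0 rd:3 wr:2>
#3 MEM src=r7,r3 dispatched  <A:2 Mu:0 Ld:1 B:0 rd:1 wr:2>
#4 MUL src=r5,r7 held:FU  <A:2 Mu:0 Ld:1 B:0 rd:1 wr:2>
#5 MEM src=r6 dispatched  <A:2 Mu:0 Ld:0 B:0 rd:0 wr:1>
#6 ALU src=r6,r3 held:RD_PORT  <A:2 Mu:0 Ld:0 B:0 rd:0 wr:1>
#7 MUL src=r3,r7 held:FU  <A:2 Mu:0 Ld:0 B:0 rd:0 wr:1>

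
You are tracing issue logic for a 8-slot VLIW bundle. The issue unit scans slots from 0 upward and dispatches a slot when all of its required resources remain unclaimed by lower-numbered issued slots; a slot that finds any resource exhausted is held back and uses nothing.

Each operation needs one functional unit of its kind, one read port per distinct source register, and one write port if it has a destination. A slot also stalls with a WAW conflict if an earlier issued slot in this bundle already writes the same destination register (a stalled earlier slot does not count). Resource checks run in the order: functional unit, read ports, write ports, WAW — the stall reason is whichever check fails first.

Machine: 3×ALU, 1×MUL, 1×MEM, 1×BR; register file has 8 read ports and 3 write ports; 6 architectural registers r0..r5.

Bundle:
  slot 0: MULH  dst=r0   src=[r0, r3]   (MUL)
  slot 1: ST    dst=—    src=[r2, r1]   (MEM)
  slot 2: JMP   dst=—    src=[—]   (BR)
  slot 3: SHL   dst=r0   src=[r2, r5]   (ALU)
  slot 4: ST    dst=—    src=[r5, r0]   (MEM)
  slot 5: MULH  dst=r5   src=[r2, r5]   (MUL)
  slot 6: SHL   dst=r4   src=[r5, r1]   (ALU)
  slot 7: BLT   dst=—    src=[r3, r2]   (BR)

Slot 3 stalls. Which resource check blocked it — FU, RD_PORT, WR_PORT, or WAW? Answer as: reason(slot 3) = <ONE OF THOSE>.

reason(slot 3) = WAW

[0] MUL needs rd=2 wr=1: ok; after: ALU=3 MUL=0 MEM=1 BR=1, R=6, W=2
[1] MEM needs rd=2 wr=0: ok; after: ALU=3 MUL=0 MEM=0 BR=1, R=4, W=2
[2] BR needs rd=0 wr=0: ok; after: ALU=3 MUL=0 MEM=0 BR=0, R=4, W=2
[3] ALU needs rd=2 wr=1: WAW; after: ALU=3 MUL=0 MEM=0 BR=0, R=4, W=2
[4] MEM needs rd=2 wr=0: FU; after: ALU=3 MUL=0 MEM=0 BR=0, R=4, W=2
[5] MUL needs rd=2 wr=1: FU; after: ALU=3 MUL=0 MEM=0 BR=0, R=4, W=2
[6] ALU needs rd=2 wr=1: ok; after: ALU=2 MUL=0 MEM=0 BR=0, R=2, W=1
[7] BR needs rd=2 wr=0: FU; after: ALU=2 MUL=0 MEM=0 BR=0, R=2, W=1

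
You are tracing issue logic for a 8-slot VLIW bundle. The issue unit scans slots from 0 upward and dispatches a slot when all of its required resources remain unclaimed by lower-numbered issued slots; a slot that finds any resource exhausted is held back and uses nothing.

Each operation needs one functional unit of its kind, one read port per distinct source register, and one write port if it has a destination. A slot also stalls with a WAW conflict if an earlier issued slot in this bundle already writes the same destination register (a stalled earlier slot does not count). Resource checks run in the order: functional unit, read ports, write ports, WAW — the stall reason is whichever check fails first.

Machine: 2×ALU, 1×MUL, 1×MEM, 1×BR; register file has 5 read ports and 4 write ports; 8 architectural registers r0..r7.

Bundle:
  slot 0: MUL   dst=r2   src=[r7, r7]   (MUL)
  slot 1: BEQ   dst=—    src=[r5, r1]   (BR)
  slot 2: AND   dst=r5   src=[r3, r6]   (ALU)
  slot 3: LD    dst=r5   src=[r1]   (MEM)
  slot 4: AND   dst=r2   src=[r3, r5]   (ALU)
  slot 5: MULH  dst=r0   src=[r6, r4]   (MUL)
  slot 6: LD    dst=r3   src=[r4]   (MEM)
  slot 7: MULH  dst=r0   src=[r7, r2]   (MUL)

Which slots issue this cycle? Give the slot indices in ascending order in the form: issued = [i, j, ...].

slot 0 (MUL): ISSUE — free A2,Mu0,Ld1,B1 rp4 wp3
slot 1 (BR): ISSUE — free A2,Mu0,Ld1,B0 rp2 wp3
slot 2 (ALU): ISSUE — free A1,Mu0,Ld1,B0 rp0 wp2
slot 3 (MEM): stall RD_PORT — free A1,Mu0,Ld1,B0 rp0 wp2
slot 4 (ALU): stall RD_PORT — free A1,Mu0,Ld1,B0 rp0 wp2
slot 5 (MUL): stall FU — free A1,Mu0,Ld1,B0 rp0 wp2
slot 6 (MEM): stall RD_PORT — free A1,Mu0,Ld1,B0 rp0 wp2
slot 7 (MUL): stall FU — free A1,Mu0,Ld1,B0 rp0 wp2

issued = [0, 1, 2]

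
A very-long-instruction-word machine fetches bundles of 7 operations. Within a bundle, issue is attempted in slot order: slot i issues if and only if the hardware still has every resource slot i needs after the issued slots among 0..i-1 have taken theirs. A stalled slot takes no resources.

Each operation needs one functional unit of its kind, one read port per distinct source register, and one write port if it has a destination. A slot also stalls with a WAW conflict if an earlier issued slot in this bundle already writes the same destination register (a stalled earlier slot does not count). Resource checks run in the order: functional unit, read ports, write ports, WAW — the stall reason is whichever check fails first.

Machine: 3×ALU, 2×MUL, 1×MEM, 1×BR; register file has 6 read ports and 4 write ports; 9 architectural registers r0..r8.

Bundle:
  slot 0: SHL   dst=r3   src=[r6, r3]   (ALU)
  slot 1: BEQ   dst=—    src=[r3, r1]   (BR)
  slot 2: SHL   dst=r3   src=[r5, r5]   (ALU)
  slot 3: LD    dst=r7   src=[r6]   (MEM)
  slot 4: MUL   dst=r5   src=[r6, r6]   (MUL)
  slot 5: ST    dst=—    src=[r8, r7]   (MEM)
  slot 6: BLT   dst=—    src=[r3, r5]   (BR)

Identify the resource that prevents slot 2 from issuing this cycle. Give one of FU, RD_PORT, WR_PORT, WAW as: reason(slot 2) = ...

reason(slot 2) = WAW

  0. ALU→r3 ⇒ go  {2A/2Mu/1Ld/1B | 4r 3w}
  1. BR ⇒ go  {2A/2Mu/1Ld/0B | 2r 3w}
  2. ALU→r3 ⇒ no(WAW)  {2A/2Mu/1Ld/0B | 2r 3w}
  3. MEM→r7 ⇒ go  {2A/2Mu/0Ld/0B | 1r 2w}
  4. MUL→r5 ⇒ go  {2A/1Mu/0Ld/0B | 0r 1w}
  5. MEM ⇒ no(FU)  {2A/1Mu/0Ld/0B | 0r 1w}
  6. BR ⇒ no(FU)  {2A/1Mu/0Ld/0B | 0r 1w}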